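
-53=-53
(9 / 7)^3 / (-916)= -729 / 314188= -0.00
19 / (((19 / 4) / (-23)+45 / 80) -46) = -6992 / 16797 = -0.42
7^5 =16807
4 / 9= 0.44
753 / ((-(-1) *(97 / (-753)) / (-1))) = 567009 / 97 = 5845.45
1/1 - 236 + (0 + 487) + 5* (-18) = 162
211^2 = 44521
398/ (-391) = -398/ 391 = -1.02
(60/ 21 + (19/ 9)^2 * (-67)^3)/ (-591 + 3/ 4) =3040105924/ 1338687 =2270.96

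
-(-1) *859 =859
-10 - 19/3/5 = -169/15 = -11.27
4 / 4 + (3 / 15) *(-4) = 1 / 5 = 0.20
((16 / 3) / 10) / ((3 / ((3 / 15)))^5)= 8 / 11390625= 0.00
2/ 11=0.18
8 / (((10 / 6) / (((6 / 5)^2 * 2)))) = 1728 / 125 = 13.82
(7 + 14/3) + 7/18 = 217/18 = 12.06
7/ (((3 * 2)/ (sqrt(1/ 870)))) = 7 * sqrt(870)/ 5220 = 0.04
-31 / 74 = -0.42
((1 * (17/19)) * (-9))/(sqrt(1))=-153/19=-8.05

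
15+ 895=910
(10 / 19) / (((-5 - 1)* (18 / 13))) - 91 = -93431 / 1026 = -91.06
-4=-4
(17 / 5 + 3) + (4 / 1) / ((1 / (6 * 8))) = 198.40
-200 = -200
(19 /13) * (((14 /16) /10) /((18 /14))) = 931 /9360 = 0.10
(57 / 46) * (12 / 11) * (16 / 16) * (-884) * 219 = -66209832 / 253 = -261698.94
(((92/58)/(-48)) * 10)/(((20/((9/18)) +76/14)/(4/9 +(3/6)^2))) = -20125/3983904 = -0.01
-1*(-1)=1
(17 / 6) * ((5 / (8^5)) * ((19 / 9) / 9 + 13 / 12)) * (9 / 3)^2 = 36295 / 7077888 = 0.01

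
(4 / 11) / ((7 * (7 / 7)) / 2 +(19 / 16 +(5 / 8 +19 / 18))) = 576 / 10087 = 0.06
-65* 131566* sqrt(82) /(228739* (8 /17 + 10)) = -72690215* sqrt(82) /20357771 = -32.33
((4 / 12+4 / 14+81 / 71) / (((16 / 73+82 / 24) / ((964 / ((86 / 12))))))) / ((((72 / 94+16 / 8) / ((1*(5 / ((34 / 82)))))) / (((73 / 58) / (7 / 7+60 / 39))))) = 51951524363776 / 369125361605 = 140.74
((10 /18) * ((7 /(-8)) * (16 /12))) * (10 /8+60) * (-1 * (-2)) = -79.40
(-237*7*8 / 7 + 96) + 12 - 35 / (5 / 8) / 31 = -55484 / 31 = -1789.81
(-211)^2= 44521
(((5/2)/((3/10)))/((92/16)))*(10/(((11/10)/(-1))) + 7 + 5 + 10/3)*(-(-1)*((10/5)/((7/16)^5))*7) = 43201331200/5467077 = 7902.09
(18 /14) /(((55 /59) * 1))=531 /385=1.38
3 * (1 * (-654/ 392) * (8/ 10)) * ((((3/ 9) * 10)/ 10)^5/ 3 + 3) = -238492/ 19845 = -12.02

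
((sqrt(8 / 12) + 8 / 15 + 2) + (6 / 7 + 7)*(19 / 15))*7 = 7*sqrt(6) / 3 + 437 / 5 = 93.12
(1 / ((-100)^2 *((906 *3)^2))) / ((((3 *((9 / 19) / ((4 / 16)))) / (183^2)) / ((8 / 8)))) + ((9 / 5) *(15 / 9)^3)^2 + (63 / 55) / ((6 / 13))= 701391229401689 / 9751531680000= 71.93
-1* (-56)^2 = -3136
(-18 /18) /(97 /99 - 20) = 99 /1883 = 0.05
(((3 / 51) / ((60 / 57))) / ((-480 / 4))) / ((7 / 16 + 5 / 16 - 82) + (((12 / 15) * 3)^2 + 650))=-19 / 23440008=-0.00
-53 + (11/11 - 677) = -729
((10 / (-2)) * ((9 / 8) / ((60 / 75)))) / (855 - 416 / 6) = -675 / 75424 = -0.01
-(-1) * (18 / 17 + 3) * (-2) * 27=-3726 / 17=-219.18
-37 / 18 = -2.06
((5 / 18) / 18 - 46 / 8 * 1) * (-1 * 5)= 4645 / 162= 28.67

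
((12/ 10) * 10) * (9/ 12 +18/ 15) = 117/ 5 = 23.40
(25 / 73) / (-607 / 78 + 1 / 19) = -7410 / 167243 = -0.04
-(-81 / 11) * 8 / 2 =324 / 11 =29.45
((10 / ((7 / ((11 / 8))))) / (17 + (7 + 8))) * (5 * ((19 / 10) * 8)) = 1045 / 224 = 4.67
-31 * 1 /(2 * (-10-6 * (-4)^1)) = -31 /28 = -1.11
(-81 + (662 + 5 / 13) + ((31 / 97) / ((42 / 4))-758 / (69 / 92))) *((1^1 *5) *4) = -75780080 / 8827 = -8585.03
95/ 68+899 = 900.40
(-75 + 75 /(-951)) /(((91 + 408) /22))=-3.31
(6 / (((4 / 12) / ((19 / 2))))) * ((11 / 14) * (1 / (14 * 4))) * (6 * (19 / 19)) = 14.40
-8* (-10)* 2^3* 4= 2560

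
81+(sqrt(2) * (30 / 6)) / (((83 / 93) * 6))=155 * sqrt(2) / 166+81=82.32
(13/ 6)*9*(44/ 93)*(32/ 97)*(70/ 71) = 640640/ 213497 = 3.00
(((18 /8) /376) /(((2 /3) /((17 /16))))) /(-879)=-153 /14101504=-0.00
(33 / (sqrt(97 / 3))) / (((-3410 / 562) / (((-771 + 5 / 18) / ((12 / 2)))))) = 3898313 * sqrt(291) / 541260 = 122.86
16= 16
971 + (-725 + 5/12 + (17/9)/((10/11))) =44729/180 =248.49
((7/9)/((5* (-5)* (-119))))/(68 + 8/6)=1/265200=0.00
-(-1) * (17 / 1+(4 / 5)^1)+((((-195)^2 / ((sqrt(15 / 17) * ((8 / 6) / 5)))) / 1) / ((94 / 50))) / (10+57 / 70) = 89 / 5+33271875 * sqrt(255) / 71158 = 7484.41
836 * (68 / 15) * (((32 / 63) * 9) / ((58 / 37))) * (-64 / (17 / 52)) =-2163634.99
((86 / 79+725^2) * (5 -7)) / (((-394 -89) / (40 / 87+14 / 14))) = 1171912566 / 368851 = 3177.20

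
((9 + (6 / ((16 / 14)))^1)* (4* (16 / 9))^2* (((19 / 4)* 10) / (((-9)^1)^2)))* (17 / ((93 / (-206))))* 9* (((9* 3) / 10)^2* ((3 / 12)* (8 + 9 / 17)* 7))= -483081536 / 31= -15583275.35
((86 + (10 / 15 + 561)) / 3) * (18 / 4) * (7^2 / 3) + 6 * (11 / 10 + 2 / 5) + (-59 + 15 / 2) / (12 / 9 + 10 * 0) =380117 / 24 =15838.21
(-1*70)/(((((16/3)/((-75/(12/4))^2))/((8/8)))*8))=-65625/64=-1025.39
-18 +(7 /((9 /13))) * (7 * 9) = 619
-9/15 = -3/5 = -0.60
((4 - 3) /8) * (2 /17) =1 /68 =0.01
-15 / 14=-1.07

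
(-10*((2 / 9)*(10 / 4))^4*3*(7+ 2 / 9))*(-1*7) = 2843750 / 19683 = 144.48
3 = 3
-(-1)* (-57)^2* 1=3249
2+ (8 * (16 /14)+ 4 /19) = 1510 /133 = 11.35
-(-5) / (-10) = -1 / 2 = -0.50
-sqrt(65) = -8.06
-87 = -87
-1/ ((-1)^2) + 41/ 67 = -26/ 67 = -0.39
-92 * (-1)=92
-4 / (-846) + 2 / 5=856 / 2115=0.40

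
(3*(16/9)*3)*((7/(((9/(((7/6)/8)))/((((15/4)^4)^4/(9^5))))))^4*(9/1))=14947279782271207827781811516842935816384851932525634765625/1393796574908163946345982392040522594123776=10724147304821775.15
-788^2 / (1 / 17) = -10556048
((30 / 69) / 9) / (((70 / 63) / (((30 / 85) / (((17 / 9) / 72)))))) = 3888 / 6647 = 0.58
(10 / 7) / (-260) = -1 / 182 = -0.01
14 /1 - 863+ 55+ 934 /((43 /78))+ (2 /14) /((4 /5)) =900.41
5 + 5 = 10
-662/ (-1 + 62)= -662/ 61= -10.85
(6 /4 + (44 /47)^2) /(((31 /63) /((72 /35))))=3401676 /342395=9.93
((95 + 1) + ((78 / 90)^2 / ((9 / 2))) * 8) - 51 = 46.34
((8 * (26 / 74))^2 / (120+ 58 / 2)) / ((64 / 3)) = 507 / 203981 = 0.00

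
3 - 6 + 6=3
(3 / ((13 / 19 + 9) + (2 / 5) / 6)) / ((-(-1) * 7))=855 / 19453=0.04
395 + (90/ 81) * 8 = 3635/ 9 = 403.89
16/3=5.33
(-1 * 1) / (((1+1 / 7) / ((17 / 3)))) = -119 / 24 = -4.96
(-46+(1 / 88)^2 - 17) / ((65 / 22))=-487871 / 22880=-21.32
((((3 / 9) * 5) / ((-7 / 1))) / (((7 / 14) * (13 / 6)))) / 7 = -20 / 637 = -0.03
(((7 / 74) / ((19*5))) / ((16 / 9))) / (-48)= -21 / 1799680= -0.00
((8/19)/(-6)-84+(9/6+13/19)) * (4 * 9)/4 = -28005/38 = -736.97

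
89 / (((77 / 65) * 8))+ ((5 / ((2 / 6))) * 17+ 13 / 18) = 265.11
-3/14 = -0.21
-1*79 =-79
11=11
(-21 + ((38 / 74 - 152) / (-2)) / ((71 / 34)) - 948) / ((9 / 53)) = -129864734 / 23643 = -5492.74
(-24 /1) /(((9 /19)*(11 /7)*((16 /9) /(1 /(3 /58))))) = -3857 /11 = -350.64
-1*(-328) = 328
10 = 10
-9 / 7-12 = -93 / 7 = -13.29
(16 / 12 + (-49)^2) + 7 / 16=115333 / 48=2402.77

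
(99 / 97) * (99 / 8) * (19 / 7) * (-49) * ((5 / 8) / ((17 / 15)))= -97764975 / 105536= -926.37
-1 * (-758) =758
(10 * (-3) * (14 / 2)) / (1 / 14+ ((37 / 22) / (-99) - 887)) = 800415 / 3380593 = 0.24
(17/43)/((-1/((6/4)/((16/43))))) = -1.59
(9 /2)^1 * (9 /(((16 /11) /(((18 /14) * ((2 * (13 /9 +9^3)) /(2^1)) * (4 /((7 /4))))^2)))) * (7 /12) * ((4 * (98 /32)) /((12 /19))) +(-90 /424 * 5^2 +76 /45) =96940796042939 /66780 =1451644145.60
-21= -21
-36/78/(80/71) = -213/520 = -0.41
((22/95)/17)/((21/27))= 0.02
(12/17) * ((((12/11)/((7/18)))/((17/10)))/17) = 25920/378301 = 0.07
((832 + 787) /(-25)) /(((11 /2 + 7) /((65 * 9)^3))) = -5186022894 /5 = -1037204578.80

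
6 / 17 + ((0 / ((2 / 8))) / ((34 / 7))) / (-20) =6 / 17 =0.35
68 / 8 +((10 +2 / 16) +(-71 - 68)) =-963 / 8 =-120.38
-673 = -673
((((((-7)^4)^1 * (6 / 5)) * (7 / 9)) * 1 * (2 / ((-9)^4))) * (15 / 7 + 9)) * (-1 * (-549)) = 15231944 / 3645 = 4178.86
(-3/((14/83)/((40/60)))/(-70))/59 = 83/28910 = 0.00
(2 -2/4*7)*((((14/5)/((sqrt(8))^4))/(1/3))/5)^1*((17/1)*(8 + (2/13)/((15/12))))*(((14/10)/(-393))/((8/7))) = 577269/34060000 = 0.02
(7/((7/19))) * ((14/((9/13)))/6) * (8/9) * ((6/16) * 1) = 1729/81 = 21.35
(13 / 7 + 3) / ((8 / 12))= 7.29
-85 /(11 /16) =-1360 /11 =-123.64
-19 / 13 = -1.46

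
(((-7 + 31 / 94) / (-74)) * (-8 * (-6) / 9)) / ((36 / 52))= 0.69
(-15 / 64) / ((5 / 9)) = -27 / 64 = -0.42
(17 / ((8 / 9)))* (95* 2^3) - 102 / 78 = 188938 / 13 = 14533.69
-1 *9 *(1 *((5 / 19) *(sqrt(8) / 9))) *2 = -1.49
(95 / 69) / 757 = 95 / 52233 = 0.00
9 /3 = 3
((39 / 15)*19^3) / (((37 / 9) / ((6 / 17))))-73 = 4585433 / 3145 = 1458.01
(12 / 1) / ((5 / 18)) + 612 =3276 / 5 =655.20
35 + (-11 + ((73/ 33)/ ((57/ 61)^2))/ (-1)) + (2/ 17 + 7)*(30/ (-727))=28055967715/ 1325094903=21.17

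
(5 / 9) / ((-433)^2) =5 / 1687401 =0.00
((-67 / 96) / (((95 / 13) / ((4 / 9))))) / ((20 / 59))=-51389 / 410400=-0.13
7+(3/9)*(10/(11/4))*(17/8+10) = 716/33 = 21.70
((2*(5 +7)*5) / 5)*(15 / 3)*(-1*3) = -360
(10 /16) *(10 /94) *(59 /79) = 1475 /29704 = 0.05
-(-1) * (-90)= -90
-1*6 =-6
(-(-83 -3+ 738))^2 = 425104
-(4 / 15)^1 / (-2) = 2 / 15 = 0.13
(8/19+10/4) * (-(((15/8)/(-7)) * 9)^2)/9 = -224775/119168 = -1.89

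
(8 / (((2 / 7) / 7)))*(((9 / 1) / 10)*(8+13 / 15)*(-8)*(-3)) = 938448 / 25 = 37537.92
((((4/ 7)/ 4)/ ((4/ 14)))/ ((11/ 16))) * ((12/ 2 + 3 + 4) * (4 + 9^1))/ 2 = 676/ 11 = 61.45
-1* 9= -9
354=354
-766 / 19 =-40.32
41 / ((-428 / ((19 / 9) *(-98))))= 38171 / 1926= 19.82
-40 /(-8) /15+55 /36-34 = -1157 /36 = -32.14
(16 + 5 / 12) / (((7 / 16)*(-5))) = -788 / 105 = -7.50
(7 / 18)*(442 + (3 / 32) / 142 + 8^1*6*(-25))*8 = -2358.22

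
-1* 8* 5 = -40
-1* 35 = -35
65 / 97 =0.67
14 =14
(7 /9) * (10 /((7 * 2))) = 5 /9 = 0.56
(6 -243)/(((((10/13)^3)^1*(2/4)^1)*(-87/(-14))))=-1214941/7250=-167.58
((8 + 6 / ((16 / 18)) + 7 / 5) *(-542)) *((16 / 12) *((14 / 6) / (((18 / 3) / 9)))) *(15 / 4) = -612731 / 4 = -153182.75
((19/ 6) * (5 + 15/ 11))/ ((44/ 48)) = 2660/ 121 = 21.98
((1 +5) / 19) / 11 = 6 / 209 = 0.03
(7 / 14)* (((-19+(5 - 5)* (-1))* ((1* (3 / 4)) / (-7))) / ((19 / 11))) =33 / 56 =0.59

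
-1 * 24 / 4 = -6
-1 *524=-524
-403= -403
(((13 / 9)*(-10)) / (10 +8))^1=-65 / 81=-0.80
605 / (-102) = -605 / 102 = -5.93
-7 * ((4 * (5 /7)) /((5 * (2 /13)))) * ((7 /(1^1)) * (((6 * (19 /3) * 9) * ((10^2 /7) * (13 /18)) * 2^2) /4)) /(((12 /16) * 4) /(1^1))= -642200 /3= -214066.67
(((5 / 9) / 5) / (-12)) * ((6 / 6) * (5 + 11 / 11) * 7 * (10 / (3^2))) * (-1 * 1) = 35 / 81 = 0.43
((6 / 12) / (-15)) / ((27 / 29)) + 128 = 103651 / 810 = 127.96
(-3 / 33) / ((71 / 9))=-0.01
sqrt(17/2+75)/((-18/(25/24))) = -25*sqrt(334)/864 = -0.53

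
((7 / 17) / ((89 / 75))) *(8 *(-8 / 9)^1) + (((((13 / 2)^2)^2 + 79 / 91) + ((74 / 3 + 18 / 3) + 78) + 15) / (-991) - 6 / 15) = -52333788751 / 10915508240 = -4.79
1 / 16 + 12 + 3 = 241 / 16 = 15.06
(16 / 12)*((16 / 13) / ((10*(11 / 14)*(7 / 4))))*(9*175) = 26880 / 143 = 187.97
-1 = -1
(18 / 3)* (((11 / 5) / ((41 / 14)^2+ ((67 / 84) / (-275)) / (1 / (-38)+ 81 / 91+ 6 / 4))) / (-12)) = -5425035 / 42292111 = -0.13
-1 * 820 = -820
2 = 2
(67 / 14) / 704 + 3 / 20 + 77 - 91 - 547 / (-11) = 1768367 / 49280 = 35.88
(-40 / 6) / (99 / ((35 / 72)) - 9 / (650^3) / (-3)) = -38447500000 / 1174516200063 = -0.03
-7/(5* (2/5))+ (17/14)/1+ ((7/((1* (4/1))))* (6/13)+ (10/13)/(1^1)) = -129/182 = -0.71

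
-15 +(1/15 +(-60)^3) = -3240224/15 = -216014.93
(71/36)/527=71/18972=0.00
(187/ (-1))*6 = -1122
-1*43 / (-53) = 43 / 53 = 0.81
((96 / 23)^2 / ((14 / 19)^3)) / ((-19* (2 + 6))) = -51984 / 181447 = -0.29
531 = 531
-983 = -983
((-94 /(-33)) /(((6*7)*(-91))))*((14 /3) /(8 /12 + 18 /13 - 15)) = 94 /349965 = 0.00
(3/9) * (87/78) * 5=1.86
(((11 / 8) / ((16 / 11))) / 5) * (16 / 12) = 121 / 480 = 0.25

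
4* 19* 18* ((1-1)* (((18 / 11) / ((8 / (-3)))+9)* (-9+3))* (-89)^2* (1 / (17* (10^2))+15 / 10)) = 0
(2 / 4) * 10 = 5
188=188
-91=-91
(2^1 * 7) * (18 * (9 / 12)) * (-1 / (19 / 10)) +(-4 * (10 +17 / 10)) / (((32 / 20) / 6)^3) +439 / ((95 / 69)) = -6835713 / 3040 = -2248.59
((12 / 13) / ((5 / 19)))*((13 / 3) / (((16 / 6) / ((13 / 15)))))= 4.94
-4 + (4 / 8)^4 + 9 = 81 / 16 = 5.06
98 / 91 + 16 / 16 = 27 / 13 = 2.08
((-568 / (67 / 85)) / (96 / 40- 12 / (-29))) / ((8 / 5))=-257375 / 1608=-160.06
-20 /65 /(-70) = 0.00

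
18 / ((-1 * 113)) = -18 / 113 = -0.16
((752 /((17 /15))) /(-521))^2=127238400 /78446449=1.62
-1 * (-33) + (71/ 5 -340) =-1464/ 5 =-292.80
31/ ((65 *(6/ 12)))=62/ 65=0.95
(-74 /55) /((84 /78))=-481 /385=-1.25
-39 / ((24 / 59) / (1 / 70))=-767 / 560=-1.37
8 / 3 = 2.67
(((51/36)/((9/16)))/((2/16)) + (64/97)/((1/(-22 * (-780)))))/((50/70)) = 15879.09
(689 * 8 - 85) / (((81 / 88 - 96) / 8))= -1273536 / 2789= -456.63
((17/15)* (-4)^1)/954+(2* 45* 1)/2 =321941/7155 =45.00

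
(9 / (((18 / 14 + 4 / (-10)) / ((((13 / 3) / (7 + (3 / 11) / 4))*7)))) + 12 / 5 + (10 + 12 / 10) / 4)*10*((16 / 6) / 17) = 2214368 / 28923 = 76.56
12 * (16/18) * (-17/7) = -25.90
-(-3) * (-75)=-225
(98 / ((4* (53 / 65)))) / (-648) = -3185 / 68688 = -0.05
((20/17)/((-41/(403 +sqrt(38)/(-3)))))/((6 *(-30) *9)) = 403/56457 - sqrt(38)/169371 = 0.01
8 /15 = 0.53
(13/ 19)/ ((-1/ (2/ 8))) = -0.17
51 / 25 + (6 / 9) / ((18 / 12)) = 559 / 225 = 2.48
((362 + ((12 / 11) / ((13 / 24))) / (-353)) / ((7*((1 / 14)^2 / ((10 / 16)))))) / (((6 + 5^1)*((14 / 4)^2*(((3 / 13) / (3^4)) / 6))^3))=2100700793478643200 / 717877391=2926266824.69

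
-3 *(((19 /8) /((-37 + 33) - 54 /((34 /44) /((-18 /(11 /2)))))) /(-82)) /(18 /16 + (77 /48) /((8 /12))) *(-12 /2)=-2907 /4424515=-0.00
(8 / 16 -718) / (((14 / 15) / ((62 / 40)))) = -19065 / 16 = -1191.56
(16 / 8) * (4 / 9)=8 / 9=0.89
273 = 273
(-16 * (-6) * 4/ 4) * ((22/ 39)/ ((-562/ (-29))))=10208/ 3653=2.79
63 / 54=7 / 6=1.17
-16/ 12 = -4/ 3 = -1.33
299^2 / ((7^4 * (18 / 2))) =89401 / 21609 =4.14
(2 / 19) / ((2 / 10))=10 / 19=0.53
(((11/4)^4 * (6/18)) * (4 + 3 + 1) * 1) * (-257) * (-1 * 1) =3762737/96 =39195.18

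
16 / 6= 8 / 3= 2.67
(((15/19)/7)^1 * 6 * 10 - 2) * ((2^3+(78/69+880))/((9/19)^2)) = 246340700/13041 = 18889.71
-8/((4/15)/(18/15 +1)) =-66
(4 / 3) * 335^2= 149633.33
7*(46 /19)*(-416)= -133952 /19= -7050.11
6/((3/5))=10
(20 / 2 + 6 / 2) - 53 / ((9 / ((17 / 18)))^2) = 325855 / 26244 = 12.42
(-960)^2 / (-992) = -28800 / 31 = -929.03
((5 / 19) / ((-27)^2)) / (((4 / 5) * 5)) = 5 / 55404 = 0.00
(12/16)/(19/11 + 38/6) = 0.09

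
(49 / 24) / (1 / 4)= 49 / 6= 8.17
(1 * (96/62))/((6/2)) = 16/31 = 0.52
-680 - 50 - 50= -780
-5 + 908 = 903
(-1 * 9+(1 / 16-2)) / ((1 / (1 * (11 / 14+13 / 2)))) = -1275 / 16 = -79.69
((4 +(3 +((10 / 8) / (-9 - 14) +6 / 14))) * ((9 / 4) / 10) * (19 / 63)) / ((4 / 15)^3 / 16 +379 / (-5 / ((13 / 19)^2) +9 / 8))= -0.01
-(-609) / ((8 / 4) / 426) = 129717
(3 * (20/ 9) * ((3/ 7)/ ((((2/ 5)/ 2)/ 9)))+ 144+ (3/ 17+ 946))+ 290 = 179541/ 119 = 1508.75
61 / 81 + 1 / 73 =0.77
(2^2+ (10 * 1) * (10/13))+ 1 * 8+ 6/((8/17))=1687/52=32.44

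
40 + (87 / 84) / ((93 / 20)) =26185 / 651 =40.22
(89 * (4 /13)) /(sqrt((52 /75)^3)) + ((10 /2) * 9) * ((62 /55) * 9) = 33375 * sqrt(39) /4394 + 5022 /11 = 503.98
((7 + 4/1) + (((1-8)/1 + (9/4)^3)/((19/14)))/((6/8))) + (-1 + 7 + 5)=26.31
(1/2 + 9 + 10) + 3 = 45/2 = 22.50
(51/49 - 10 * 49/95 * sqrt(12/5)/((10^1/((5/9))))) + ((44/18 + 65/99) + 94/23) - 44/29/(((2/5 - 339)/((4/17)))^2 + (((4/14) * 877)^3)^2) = 7.78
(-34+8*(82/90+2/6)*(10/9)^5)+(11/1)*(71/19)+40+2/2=655977074/10097379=64.97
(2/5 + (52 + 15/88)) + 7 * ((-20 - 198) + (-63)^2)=11576211/440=26309.57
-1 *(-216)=216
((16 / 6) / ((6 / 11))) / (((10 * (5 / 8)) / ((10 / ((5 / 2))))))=704 / 225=3.13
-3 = -3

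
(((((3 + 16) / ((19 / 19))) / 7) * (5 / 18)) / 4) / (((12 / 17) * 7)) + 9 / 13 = 402019 / 550368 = 0.73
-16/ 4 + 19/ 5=-1/ 5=-0.20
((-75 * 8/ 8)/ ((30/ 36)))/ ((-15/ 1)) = 6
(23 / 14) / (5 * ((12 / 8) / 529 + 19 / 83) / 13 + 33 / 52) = 26256386 / 11567087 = 2.27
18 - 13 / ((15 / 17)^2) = 293 / 225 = 1.30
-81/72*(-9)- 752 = -5935/8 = -741.88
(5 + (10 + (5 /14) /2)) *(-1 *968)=-102850 /7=-14692.86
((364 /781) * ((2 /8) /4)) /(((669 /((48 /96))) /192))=728 /174163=0.00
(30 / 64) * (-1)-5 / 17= -415 / 544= -0.76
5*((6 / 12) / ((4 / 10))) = 25 / 4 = 6.25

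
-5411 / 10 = -541.10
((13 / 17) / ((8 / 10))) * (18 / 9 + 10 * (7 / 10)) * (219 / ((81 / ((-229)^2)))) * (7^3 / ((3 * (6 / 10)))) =232433450.26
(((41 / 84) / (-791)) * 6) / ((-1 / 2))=41 / 5537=0.01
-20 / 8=-5 / 2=-2.50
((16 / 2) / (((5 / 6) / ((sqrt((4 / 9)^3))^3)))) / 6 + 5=496171 / 98415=5.04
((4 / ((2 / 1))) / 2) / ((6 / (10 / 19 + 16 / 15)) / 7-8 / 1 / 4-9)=-1589 / 16624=-0.10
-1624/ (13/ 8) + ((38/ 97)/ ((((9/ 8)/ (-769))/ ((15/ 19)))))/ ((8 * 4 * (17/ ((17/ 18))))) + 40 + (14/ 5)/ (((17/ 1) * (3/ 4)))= -11107523669/ 11575980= -959.53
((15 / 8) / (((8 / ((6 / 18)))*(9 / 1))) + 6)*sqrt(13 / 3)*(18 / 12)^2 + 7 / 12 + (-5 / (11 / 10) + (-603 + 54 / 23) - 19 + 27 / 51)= -32158657 / 51612 + 3461*sqrt(39) / 768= -594.94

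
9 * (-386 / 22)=-1737 / 11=-157.91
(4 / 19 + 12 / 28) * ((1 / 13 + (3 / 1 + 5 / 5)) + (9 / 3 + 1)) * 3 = 3825 / 247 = 15.49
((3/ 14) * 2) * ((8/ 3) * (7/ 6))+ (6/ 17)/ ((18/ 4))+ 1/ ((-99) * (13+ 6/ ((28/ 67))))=909770/ 644589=1.41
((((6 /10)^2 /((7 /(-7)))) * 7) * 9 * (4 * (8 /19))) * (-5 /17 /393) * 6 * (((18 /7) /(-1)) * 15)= -279936 /42313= -6.62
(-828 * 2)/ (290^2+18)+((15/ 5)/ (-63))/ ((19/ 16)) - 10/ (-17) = 150759038/ 285286197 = 0.53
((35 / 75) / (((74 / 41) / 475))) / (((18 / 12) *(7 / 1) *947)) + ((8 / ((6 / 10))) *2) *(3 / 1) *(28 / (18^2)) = 19656895 / 2838159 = 6.93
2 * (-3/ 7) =-6/ 7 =-0.86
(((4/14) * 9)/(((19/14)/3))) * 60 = 6480/19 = 341.05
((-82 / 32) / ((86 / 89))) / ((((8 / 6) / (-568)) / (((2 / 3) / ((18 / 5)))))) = 1295395 / 6192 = 209.20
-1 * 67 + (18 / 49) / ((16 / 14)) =-1867 / 28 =-66.68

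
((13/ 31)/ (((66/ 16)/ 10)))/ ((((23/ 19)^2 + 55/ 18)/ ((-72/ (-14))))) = 81095040/ 70122899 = 1.16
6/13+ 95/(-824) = 0.35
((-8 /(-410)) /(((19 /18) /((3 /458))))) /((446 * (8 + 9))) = 54 /3381401405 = 0.00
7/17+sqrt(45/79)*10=7.96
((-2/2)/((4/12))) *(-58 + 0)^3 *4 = 2341344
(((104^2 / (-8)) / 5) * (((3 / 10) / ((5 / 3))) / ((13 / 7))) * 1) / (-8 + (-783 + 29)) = 546 / 15875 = 0.03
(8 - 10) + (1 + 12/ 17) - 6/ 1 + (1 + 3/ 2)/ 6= -1199/ 204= -5.88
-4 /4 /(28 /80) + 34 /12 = -1 /42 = -0.02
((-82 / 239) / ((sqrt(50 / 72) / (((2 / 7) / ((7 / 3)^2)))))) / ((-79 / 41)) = 0.01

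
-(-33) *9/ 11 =27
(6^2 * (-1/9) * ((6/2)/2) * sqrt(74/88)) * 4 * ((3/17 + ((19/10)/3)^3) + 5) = -2492603 * sqrt(407)/420750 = -119.52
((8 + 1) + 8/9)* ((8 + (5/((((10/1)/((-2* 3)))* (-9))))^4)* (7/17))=404327/12393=32.63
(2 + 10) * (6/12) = 6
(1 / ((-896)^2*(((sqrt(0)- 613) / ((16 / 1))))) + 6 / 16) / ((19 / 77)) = 126876277 / 83485696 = 1.52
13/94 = 0.14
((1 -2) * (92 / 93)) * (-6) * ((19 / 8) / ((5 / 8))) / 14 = 1748 / 1085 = 1.61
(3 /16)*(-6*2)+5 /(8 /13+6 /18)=447 /148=3.02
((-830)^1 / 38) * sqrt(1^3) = -415 / 19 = -21.84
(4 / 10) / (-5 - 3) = -1 / 20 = -0.05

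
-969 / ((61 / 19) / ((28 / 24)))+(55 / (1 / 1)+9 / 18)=-18094 / 61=-296.62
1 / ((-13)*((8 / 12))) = -3 / 26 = -0.12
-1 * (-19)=19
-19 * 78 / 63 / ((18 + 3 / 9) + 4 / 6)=-26 / 21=-1.24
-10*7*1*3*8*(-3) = 5040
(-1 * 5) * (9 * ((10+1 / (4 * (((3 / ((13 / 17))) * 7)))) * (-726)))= 77825385 / 238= 326997.42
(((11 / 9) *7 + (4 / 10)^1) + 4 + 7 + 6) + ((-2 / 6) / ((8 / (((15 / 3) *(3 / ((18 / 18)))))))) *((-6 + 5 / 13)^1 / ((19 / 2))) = 26.32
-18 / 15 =-6 / 5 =-1.20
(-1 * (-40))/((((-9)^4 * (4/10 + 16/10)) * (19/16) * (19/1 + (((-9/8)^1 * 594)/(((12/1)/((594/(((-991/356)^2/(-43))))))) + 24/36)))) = 62853184/4494824936198109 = 0.00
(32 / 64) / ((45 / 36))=2 / 5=0.40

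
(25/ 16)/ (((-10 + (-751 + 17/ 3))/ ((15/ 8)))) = -1125/ 290048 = -0.00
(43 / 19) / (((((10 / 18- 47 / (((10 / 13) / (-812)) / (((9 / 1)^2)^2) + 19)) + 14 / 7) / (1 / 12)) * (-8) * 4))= -84875575413 / 1179046482304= -0.07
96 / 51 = 32 / 17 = 1.88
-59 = -59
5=5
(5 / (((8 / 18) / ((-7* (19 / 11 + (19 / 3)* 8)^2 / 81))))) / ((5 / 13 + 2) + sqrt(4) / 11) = -1360195655 / 1307988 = -1039.91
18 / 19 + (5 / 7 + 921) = 122714 / 133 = 922.66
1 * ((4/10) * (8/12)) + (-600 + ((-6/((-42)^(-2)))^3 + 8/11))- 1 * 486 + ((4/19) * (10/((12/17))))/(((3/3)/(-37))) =-1238984246504828/1045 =-1185630857899.36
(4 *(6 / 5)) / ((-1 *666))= -4 / 555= -0.01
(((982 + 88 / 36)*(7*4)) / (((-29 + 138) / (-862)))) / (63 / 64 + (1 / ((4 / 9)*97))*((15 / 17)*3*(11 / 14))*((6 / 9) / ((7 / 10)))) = -1105848743229440 / 5226829803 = -211571.60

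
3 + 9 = 12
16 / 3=5.33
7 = 7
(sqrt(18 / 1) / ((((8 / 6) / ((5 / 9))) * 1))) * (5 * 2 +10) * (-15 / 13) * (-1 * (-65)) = -1875 * sqrt(2) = -2651.65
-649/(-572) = 59/52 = 1.13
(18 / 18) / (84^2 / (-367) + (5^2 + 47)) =367 / 19368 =0.02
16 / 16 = 1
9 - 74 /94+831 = 839.21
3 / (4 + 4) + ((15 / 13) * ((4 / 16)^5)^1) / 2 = 9999 / 26624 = 0.38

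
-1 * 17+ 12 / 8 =-31 / 2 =-15.50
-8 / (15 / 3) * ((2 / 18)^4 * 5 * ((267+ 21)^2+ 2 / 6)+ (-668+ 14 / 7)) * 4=379670816 / 98415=3857.86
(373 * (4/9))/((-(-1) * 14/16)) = 11936/63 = 189.46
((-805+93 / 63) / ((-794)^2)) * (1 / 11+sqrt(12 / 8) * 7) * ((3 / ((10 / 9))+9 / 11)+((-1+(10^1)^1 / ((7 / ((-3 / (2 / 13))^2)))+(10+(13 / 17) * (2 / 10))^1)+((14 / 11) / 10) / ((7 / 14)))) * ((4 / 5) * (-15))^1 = 5583661824 / 7220856335+2791830912 * sqrt(6) / 93777355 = 73.70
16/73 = 0.22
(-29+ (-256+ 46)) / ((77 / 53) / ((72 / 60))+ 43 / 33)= -278674 / 2931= -95.08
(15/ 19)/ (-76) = -15/ 1444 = -0.01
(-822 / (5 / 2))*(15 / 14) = -2466 / 7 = -352.29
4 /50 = 2 /25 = 0.08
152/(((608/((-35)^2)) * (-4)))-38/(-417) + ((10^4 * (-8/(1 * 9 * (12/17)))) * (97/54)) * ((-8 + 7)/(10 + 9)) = 34318088111/30804624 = 1114.06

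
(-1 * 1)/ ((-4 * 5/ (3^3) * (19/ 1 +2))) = 9/ 140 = 0.06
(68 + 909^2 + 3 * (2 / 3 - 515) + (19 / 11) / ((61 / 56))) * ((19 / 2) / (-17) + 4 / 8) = -553445890 / 11407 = -48518.09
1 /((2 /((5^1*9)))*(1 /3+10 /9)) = 405 /26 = 15.58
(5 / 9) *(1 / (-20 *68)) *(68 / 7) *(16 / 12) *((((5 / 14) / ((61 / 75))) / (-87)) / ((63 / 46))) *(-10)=-28750 / 147444381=-0.00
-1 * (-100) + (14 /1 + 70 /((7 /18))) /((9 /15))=1270 /3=423.33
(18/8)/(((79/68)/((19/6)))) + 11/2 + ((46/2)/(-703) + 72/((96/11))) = 4409681/222148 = 19.85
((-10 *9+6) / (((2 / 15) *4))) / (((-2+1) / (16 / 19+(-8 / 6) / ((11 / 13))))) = -24150 / 209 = -115.55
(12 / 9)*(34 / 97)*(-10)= -1360 / 291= -4.67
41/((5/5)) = 41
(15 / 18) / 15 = 1 / 18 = 0.06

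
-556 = -556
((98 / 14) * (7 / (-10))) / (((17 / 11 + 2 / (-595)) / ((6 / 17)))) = -11319 / 10093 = -1.12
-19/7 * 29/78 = -551/546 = -1.01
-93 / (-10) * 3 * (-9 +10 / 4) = -181.35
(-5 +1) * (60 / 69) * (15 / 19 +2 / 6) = -5120 / 1311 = -3.91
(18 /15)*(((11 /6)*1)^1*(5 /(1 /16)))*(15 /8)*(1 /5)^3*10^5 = 264000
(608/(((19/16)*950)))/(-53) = -256/25175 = -0.01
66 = 66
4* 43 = 172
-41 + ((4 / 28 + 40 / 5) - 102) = -944 / 7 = -134.86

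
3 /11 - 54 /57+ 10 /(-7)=-3077 /1463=-2.10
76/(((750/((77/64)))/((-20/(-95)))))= 77/3000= 0.03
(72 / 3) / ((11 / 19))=456 / 11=41.45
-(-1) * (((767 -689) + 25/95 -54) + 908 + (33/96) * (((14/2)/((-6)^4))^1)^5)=2072369102362739317079/2222944331558289408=932.26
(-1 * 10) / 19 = -10 / 19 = -0.53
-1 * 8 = -8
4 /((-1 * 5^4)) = -4 /625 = -0.01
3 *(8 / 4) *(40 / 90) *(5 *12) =160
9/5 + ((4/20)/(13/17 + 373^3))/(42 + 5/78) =255401822092/141889901155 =1.80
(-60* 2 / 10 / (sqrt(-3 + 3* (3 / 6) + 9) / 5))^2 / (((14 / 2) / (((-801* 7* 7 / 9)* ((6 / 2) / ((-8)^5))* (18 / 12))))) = 84105 / 2048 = 41.07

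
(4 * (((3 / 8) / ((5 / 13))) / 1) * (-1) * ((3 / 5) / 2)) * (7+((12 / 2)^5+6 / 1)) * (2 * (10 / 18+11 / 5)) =-6277934 / 125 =-50223.47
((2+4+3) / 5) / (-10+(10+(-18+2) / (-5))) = 9 / 16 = 0.56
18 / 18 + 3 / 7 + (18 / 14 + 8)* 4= 270 / 7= 38.57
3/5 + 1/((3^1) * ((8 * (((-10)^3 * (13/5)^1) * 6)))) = 224639/374400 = 0.60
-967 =-967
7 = 7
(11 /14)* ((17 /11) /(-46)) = -17 /644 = -0.03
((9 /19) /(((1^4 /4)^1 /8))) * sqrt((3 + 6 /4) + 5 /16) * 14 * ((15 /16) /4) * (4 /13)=945 * sqrt(77) /247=33.57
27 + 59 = 86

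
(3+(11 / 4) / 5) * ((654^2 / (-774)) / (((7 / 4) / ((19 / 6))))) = -16027469 / 4515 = -3549.83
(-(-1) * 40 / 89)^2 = 1600 / 7921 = 0.20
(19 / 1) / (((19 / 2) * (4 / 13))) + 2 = 17 / 2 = 8.50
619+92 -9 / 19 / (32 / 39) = 431937 / 608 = 710.42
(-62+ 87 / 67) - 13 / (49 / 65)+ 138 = 197156 / 3283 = 60.05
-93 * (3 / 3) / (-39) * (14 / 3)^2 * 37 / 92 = 56203 / 2691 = 20.89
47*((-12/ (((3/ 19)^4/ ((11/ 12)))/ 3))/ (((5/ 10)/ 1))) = -4990811.63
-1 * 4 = -4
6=6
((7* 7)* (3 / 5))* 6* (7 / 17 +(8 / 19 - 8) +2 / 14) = -2001132 / 1615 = -1239.09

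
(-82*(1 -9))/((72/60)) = 1640/3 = 546.67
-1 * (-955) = 955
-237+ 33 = -204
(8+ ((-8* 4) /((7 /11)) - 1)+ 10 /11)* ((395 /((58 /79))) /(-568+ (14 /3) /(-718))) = 109662202455 /2732044238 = 40.14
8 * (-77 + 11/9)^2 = 3720992/81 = 45938.17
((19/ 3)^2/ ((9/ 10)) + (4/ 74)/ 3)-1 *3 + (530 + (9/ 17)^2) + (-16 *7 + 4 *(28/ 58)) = 11599356800/ 25117857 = 461.80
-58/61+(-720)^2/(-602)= -15828658/18361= -862.08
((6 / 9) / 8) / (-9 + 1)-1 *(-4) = 383 / 96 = 3.99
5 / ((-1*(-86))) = 5 / 86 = 0.06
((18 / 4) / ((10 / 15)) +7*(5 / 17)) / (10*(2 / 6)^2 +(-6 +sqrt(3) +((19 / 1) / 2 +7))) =1126719 / 1452106 - 48519*sqrt(3) / 726053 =0.66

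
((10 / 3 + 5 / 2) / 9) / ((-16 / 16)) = -35 / 54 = -0.65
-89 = -89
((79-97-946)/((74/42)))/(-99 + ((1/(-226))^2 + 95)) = 344660848/2519737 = 136.78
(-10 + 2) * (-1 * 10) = 80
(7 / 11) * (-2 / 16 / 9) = -7 / 792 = -0.01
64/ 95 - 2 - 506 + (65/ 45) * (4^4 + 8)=-35908/ 285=-125.99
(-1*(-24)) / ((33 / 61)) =488 / 11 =44.36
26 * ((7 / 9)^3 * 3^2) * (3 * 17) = 151606 / 27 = 5615.04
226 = 226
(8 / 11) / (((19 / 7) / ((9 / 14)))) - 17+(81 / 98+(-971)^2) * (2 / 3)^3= 279343.71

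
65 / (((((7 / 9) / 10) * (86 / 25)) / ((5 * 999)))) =1213486.30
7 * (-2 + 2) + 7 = 7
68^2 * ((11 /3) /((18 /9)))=25432 /3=8477.33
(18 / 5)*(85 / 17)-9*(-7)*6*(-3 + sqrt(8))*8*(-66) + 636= 599406-399168*sqrt(2)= 34897.20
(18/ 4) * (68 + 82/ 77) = 23931/ 77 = 310.79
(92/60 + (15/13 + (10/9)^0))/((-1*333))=-0.01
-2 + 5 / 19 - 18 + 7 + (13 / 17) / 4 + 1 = -14917 / 1292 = -11.55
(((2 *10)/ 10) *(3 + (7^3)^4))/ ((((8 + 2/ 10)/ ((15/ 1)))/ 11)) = 22838123886600/ 41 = 557027411868.29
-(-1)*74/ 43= 74/ 43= 1.72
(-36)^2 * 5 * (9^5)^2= 22594362918480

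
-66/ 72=-0.92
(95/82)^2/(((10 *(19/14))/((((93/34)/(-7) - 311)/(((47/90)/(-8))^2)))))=-456227316000/63126593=-7227.18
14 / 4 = 7 / 2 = 3.50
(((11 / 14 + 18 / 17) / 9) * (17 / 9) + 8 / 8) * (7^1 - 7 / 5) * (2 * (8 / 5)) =50336 / 2025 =24.86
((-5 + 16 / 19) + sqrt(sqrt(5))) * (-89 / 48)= 7031 / 912 - 89 * 5^(1 / 4) / 48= 4.94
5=5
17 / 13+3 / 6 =47 / 26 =1.81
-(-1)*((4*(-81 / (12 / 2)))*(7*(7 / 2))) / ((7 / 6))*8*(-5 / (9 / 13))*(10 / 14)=46800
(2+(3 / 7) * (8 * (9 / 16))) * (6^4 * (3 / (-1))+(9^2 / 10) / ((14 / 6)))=-2991087 / 196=-15260.65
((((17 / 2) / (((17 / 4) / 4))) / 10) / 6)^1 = 2 / 15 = 0.13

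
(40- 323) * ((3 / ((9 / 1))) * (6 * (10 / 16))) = -353.75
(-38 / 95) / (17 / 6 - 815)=0.00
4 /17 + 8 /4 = 38 /17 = 2.24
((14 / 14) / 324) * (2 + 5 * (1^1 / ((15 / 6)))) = 1 / 81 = 0.01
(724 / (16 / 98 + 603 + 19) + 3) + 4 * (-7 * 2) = -790141 / 15243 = -51.84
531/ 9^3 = 59/ 81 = 0.73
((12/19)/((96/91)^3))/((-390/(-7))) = 405769/42024960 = 0.01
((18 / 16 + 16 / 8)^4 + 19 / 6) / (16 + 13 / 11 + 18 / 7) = 4.99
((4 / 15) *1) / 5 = 4 / 75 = 0.05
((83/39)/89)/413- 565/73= -809934436/104647179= -7.74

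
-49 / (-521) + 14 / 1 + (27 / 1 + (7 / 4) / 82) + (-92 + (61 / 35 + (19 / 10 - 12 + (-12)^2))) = 101389173 / 1196216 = 84.76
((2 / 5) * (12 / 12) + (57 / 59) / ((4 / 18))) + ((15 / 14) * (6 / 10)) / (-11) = 106511 / 22715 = 4.69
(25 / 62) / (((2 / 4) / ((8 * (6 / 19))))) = 1200 / 589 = 2.04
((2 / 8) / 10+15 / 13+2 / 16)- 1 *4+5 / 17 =-2.40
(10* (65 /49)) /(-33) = -650 /1617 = -0.40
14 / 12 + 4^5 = 1025.17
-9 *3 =-27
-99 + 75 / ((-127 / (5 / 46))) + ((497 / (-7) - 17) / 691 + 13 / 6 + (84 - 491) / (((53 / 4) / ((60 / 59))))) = -2428613385269 / 18934713591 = -128.26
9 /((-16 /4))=-9 /4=-2.25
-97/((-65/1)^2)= -97/4225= -0.02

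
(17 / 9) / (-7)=-17 / 63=-0.27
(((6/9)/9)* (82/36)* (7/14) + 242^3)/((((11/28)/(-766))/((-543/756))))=477484984255507/24057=19848068514.59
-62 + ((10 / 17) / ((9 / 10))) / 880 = -417379 / 6732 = -62.00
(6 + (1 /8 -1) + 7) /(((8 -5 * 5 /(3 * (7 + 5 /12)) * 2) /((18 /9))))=8633 /2048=4.22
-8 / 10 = -4 / 5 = -0.80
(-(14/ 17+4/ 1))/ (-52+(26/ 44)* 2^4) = 451/ 3978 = 0.11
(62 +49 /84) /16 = 751 /192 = 3.91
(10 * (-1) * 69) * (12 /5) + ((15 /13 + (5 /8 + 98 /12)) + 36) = -502337 /312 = -1610.05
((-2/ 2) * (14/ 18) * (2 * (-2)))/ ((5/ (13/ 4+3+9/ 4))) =238/ 45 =5.29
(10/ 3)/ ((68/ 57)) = 95/ 34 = 2.79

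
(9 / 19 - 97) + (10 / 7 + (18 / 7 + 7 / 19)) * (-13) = -2913 / 19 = -153.32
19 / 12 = 1.58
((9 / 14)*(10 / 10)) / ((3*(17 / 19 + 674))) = 57 / 179522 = 0.00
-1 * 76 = -76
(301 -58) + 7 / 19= 4624 / 19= 243.37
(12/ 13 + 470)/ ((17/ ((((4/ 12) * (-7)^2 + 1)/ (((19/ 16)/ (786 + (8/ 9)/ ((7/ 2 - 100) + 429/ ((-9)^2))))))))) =29739010816/ 93575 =317809.36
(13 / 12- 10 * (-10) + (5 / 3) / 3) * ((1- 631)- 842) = -1346512 / 9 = -149612.44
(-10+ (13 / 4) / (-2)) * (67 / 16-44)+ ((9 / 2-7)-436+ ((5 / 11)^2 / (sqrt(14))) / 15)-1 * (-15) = 5 * sqrt(14) / 5082+ 5033 / 128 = 39.32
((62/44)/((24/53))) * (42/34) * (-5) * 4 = -57505/748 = -76.88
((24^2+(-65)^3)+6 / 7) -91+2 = -1918960 / 7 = -274137.14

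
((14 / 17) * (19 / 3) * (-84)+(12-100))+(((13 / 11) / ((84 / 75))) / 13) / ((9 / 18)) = -1376951 / 2618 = -525.96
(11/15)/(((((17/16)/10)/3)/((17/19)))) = 18.53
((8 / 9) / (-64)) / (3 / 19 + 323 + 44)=-19 / 502272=-0.00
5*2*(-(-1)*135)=1350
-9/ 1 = -9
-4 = -4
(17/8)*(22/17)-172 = -677/4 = -169.25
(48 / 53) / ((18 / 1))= 8 / 159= 0.05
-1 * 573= -573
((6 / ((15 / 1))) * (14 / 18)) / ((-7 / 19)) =-38 / 45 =-0.84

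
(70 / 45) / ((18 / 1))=0.09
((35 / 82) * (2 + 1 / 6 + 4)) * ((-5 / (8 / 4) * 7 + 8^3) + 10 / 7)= 1305.34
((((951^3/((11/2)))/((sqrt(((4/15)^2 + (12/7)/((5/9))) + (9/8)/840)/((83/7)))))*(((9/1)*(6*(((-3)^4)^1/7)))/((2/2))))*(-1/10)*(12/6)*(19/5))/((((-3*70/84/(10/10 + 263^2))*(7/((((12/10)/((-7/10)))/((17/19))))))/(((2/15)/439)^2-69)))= 54291435943914858814820946584064*sqrt(2228401)/313022416330568875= 258912227518440984.78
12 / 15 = 0.80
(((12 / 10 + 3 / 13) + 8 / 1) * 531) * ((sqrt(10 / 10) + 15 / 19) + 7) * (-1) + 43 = -54305896 / 1235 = -43972.39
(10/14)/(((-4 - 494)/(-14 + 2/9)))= 310/15687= 0.02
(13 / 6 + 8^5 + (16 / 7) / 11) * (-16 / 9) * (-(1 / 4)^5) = 15139913 / 266112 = 56.89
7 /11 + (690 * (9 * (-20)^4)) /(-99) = -10036363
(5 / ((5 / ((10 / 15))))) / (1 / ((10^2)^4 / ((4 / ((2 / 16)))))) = 6250000 / 3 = 2083333.33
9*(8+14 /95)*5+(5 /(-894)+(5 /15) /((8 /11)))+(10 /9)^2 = 675676579 /1834488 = 368.32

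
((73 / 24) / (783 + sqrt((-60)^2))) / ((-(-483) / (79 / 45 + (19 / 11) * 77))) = 55334 / 54967815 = 0.00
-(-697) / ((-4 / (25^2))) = -108906.25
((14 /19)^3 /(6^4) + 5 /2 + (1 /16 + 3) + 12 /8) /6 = 62783171 /53335584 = 1.18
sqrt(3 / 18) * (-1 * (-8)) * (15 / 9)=20 * sqrt(6) / 9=5.44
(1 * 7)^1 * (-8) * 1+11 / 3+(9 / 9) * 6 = -46.33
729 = 729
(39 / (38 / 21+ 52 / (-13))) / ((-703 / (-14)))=-5733 / 16169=-0.35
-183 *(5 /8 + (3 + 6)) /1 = -14091 /8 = -1761.38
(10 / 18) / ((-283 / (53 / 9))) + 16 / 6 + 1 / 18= 124273 / 45846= 2.71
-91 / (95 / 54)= -4914 / 95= -51.73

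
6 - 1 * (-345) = 351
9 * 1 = 9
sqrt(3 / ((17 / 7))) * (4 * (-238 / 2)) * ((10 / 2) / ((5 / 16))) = -448 * sqrt(357) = -8464.71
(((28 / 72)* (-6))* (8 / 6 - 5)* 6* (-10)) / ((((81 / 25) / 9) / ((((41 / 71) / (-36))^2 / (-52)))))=16179625 / 2293130736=0.01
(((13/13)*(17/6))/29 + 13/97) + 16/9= 101749/50634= 2.01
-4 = -4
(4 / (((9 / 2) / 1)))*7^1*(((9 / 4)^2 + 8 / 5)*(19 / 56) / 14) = 10127 / 10080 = 1.00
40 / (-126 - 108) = -20 / 117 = -0.17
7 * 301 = 2107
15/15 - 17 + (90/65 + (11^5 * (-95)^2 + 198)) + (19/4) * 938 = 1453489913.88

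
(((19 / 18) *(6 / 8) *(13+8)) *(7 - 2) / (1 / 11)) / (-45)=-1463 / 72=-20.32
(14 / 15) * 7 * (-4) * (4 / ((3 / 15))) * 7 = -10976 / 3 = -3658.67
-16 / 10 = -8 / 5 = -1.60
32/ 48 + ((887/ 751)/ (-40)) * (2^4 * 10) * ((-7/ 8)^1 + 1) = 343/ 4506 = 0.08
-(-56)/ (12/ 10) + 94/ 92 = 6581/ 138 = 47.69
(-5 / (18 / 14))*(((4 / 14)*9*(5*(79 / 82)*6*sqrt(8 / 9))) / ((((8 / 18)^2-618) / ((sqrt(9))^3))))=8638650*sqrt(2) / 1025861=11.91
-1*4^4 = -256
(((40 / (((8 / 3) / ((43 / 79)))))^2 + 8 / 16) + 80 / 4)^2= 1183593860761 / 155800324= 7596.86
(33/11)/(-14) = -3/14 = -0.21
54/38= 27/19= 1.42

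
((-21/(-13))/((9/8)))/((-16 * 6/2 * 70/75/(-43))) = 1.38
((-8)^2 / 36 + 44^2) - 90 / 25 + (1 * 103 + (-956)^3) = -39317435047 / 45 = -873720778.82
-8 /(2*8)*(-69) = 69 /2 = 34.50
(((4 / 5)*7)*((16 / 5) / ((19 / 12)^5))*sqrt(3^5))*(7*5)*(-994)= -6980896161792*sqrt(3) / 12380495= -976638.40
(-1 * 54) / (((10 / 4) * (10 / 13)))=-702 / 25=-28.08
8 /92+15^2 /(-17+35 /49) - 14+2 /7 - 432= -2810873 /6118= -459.44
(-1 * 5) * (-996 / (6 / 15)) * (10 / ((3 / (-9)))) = -373500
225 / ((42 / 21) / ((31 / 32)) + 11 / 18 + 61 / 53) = 6654150 / 113167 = 58.80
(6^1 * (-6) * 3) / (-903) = 0.12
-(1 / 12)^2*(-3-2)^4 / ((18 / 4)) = -625 / 648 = -0.96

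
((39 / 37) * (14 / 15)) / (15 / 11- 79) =-143 / 11285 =-0.01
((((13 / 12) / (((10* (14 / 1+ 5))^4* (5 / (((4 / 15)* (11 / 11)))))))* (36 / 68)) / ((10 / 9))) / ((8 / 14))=819 / 22154570000000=0.00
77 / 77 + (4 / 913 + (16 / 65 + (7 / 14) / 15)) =457147 / 356070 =1.28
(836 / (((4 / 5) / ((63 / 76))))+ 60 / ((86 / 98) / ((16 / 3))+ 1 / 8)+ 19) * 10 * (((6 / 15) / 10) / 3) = 991967 / 6810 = 145.66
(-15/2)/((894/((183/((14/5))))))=-4575/8344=-0.55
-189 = -189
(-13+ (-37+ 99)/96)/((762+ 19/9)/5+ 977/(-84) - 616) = 62265/2393036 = 0.03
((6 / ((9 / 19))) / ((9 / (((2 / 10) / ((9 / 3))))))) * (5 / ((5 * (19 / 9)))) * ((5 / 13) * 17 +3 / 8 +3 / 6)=0.33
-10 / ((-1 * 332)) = 5 / 166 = 0.03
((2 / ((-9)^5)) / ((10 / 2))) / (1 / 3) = -2 / 98415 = -0.00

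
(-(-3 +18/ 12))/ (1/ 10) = 15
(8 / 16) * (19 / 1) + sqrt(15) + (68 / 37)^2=sqrt(15) + 35259 / 2738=16.75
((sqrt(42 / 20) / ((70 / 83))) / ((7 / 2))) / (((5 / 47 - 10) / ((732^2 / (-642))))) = 58062484 *sqrt(210) / 20316625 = 41.41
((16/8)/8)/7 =1/28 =0.04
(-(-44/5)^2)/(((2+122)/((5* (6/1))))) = -2904/155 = -18.74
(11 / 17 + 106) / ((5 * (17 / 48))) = 87024 / 1445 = 60.22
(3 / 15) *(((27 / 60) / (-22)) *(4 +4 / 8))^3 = -531441 / 3407360000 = -0.00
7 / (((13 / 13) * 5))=7 / 5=1.40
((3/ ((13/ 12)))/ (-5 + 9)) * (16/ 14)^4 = 36864/ 31213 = 1.18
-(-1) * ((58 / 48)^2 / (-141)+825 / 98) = 33460391 / 3979584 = 8.41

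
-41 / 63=-0.65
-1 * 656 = -656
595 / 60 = 9.92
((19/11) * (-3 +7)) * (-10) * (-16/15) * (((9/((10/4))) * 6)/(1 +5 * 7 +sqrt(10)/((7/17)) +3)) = 167311872/3940145 - 10418688 * sqrt(10)/3940145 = 34.10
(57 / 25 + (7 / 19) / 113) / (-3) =-122554 / 161025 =-0.76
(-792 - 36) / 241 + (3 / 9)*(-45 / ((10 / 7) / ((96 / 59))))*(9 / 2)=-1142028 / 14219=-80.32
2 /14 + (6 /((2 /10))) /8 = 109 /28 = 3.89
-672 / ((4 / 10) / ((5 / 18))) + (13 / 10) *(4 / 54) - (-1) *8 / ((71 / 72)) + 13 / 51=-74661854 / 162945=-458.20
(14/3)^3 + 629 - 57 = 18188/27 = 673.63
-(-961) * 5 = 4805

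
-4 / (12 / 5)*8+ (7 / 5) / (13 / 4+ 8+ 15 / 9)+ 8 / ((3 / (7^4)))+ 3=6392.44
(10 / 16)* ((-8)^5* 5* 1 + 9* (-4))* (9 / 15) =-122907 / 2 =-61453.50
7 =7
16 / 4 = 4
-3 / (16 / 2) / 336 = -0.00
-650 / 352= -325 / 176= -1.85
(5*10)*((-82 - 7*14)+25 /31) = -277750 /31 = -8959.68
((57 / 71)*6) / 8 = 171 / 284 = 0.60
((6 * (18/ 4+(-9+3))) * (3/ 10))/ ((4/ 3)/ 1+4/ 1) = -81/ 160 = -0.51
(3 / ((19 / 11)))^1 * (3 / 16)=99 / 304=0.33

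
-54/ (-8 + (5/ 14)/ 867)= 655452/ 97099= 6.75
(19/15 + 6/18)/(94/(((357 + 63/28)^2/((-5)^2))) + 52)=4129938/134269985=0.03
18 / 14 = 9 / 7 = 1.29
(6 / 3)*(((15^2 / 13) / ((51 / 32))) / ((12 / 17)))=400 / 13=30.77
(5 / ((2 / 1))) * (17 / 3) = 85 / 6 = 14.17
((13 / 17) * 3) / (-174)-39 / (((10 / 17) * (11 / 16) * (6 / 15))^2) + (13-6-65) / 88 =-355783005 / 238612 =-1491.05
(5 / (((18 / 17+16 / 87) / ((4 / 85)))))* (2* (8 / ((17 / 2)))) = 0.36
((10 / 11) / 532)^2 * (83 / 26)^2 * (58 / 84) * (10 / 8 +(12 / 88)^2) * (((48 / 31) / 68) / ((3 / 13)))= 1533319175 / 596166086980464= 0.00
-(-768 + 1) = 767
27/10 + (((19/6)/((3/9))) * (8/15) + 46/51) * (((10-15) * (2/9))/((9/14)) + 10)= 2151017/41310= 52.07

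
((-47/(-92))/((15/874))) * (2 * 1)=893/15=59.53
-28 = -28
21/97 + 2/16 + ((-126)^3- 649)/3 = -1552794605/2328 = -667007.99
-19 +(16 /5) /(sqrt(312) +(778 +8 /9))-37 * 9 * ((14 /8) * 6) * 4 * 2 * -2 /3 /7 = 32477230487 /12278707-648 * sqrt(78) /61393535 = 2645.00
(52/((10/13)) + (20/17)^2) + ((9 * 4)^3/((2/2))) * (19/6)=213589762/1445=147812.98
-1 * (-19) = 19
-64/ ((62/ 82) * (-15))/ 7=2624/ 3255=0.81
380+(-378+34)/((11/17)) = -1668/11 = -151.64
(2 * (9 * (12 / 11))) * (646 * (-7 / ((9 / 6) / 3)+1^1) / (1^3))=-1813968 / 11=-164906.18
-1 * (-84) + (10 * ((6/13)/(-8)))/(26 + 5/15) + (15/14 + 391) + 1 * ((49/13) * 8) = 3639096/7189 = 506.20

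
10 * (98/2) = 490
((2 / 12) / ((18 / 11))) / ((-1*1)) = -11 / 108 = -0.10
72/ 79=0.91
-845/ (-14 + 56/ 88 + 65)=-9295/ 568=-16.36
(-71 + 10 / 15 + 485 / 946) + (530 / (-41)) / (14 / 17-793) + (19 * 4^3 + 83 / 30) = 500115597826 / 435275885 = 1148.96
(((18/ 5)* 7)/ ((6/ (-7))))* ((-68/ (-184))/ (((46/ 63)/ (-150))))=2361555/ 1058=2232.09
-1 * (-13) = 13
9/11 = 0.82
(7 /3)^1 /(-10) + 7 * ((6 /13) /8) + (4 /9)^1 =1439 /2340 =0.61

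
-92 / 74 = -46 / 37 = -1.24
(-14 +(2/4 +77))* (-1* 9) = -1143/2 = -571.50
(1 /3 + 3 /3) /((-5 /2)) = -8 /15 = -0.53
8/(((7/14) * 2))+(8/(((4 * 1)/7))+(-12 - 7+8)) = 11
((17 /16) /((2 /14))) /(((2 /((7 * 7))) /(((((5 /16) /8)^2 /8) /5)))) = 29155 /4194304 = 0.01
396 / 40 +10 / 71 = 7129 / 710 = 10.04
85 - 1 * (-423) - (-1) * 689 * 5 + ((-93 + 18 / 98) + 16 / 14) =189205 / 49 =3861.33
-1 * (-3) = 3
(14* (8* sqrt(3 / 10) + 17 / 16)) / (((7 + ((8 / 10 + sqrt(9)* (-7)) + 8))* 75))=-28* sqrt(30) / 975-119 / 3120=-0.20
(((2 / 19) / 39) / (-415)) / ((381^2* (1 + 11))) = -1 / 267835109490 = -0.00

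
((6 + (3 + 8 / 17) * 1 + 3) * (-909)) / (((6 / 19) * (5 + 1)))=-101707 / 17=-5982.76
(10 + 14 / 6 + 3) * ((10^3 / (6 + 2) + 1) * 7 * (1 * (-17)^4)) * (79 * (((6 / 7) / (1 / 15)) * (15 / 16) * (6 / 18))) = 717054929325 / 2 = 358527464662.50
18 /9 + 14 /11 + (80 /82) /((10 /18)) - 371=-165053 /451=-365.97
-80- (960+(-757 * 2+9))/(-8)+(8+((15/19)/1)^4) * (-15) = -285613545/1042568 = -273.95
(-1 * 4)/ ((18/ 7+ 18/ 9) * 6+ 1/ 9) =-252/ 1735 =-0.15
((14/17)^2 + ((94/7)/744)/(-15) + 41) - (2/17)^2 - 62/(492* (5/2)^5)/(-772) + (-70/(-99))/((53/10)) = 41.80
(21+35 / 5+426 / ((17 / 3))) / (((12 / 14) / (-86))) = -10352.04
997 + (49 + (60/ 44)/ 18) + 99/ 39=899711/ 858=1048.61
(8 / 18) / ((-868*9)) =-1 / 17577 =-0.00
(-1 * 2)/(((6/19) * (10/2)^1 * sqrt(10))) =-19 * sqrt(10)/150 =-0.40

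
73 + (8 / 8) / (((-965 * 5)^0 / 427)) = 500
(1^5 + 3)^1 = 4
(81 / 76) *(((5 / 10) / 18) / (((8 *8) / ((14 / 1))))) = 63 / 9728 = 0.01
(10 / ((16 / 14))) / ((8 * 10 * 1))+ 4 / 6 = 149 / 192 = 0.78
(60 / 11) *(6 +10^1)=960 / 11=87.27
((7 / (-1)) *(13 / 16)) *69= -6279 / 16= -392.44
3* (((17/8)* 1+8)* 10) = 1215/4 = 303.75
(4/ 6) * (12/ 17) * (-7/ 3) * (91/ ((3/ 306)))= -10192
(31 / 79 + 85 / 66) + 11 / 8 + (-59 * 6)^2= 2613654217 / 20856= 125319.06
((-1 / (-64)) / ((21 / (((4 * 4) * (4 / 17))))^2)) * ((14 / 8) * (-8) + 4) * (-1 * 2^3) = 5120 / 127449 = 0.04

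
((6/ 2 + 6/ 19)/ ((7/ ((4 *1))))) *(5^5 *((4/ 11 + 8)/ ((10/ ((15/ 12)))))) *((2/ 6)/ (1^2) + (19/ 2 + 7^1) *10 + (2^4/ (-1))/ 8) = 211312500/ 209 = 1011064.59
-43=-43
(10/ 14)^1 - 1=-2/ 7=-0.29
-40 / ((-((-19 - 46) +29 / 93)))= -465 / 752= -0.62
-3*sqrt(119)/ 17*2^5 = -96*sqrt(119)/ 17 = -61.60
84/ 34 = 42/ 17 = 2.47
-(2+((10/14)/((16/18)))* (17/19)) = -2.72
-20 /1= -20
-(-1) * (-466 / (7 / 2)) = -932 / 7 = -133.14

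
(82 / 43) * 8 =656 / 43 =15.26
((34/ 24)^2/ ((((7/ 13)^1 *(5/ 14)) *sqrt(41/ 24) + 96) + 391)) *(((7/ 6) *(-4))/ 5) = -95142268/ 24736042485 + 3757 *sqrt(246)/ 29683250982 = -0.00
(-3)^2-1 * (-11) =20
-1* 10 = -10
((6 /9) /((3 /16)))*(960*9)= 30720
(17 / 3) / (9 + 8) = 0.33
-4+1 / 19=-75 / 19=-3.95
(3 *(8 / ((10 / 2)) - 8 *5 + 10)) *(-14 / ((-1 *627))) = -1988 / 1045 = -1.90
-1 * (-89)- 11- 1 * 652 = -574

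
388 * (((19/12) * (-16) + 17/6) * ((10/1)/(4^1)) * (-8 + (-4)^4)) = -5412600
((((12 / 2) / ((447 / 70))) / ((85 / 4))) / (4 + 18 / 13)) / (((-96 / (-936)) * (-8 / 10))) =-507 / 5066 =-0.10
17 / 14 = 1.21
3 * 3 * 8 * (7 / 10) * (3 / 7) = 108 / 5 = 21.60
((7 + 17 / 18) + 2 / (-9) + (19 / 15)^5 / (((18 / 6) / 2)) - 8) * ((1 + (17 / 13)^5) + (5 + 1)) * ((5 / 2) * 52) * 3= 8003.88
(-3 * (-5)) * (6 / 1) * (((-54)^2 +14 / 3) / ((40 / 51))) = 335146.50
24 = 24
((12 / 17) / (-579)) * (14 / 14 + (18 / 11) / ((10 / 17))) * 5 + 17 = 16.98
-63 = -63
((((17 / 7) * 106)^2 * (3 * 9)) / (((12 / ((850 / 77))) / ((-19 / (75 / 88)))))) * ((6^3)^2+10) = -587345868744864 / 343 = -1712378626078.32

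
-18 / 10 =-9 / 5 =-1.80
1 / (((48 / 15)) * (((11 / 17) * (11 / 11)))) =85 / 176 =0.48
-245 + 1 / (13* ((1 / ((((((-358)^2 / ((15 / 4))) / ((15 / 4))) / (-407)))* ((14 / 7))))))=-295767623 / 1190475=-248.45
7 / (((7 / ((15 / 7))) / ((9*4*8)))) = 4320 / 7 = 617.14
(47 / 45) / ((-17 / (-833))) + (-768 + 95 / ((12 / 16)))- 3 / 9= -590.49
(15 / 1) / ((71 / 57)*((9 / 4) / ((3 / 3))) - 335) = -1140 / 25247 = -0.05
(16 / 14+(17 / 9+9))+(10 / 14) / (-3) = 743 / 63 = 11.79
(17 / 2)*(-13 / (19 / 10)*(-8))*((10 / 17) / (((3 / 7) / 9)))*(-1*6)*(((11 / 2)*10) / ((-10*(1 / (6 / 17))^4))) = 4670265600 / 1586899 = 2943.01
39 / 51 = 13 / 17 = 0.76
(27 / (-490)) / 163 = -0.00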